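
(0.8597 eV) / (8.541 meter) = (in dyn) 1.613e-15. Check: 1 eV = 1.6021766e-19 J, so 0.8597 eV = 0.8597 * 1.6021766e-19 = 1.3773913e-19 J. 8.541 meter = 8.541 m. Combine: 1.3773913e-19 J / 8.541 m = 1.6126815e-20 N. 1 dyn = 1e-05 N, so 1.6126815e-20 N = 1.6126815e-20 / 1e-05 = 1.6126815e-15 dyn ≈ 1.613e-15 dyn (4 s.f.).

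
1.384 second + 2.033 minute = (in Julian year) 1.384 second = 1.384 s. 1 minute = 60 s, so 2.033 minute = 2.033 * 60 = 121.98 s. Sum: 1.384 + 121.98 = 123.364 s. 1 Julian year = 31557600 s, so 123.364 s = 123.364 / 31557600 = 3.9091693e-06 Julian year ≈ 3.909e-06 Julian year (4 s.f.). Final answer: 3.909e-06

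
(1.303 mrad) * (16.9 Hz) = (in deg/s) 1 mrad = 0.001 rad, so 1.303 mrad = 1.303 * 0.001 = 0.001303 rad. 16.9 Hz is already in Hz. Combine: 0.001303 rad * 16.9 Hz = 0.0220207 rad/s. 1 deg/s = 0.017453293 rad/s, so 0.0220207 rad/s = 0.0220207 / 0.017453293 = 1.2616932 deg/s ≈ 1.262 deg/s (4 s.f.). Final answer: 1.262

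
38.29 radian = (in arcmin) 38.29 radian = 38.29 rad. 1 arcmin = 0.00029088821 rad, so 38.29 rad = 38.29 / 0.00029088821 = 131631.32 arcmin ≈ 1.316e+05 arcmin (4 s.f.). Final answer: 1.316e+05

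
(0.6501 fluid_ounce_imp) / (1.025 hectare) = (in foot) 5.912e-09. Check: 1 fluid_ounce_imp = 2.8413063e-05 m^3, so 0.6501 fluid_ounce_imp = 0.6501 * 2.8413063e-05 = 1.8471332e-05 m^3. 1 hectare = 10000 m^2, so 1.025 hectare = 1.025 * 10000 = 10250 m^2. Combine: 1.8471332e-05 m^3 / 10250 m^2 = 1.8020812e-09 m. 1 foot = 0.3048 m, so 1.8020812e-09 m = 1.8020812e-09 / 0.3048 = 5.9123398e-09 foot ≈ 5.912e-09 foot (4 s.f.).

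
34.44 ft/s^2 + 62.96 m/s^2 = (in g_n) 7.491. Check: 1 ft/s^2 = 0.3048 m/s^2, so 34.44 ft/s^2 = 34.44 * 0.3048 = 10.497312 m/s^2. 62.96 m/s^2 is already in m/s^2. Sum: 10.497312 + 62.96 = 73.457312 m/s^2. 1 g_n = 9.80665 m/s^2, so 73.457312 m/s^2 = 73.457312 / 9.80665 = 7.4905612 g_n ≈ 7.491 g_n (4 s.f.).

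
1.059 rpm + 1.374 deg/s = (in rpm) 1.288. Check: 1 rpm = 0.10471976 rad/s, so 1.059 rpm = 1.059 * 0.10471976 = 0.11089822 rad/s. 1 deg/s = 0.017453293 rad/s, so 1.374 deg/s = 1.374 * 0.017453293 = 0.023980824 rad/s. Sum: 0.11089822 + 0.023980824 = 0.13487904 rad/s. 1 rpm = 0.10471976 rad/s, so 0.13487904 rad/s = 0.13487904 / 0.10471976 = 1.288 rpm.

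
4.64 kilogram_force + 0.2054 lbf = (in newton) 46.42. Check: 1 kilogram_force = 9.80665 N, so 4.64 kilogram_force = 4.64 * 9.80665 = 45.502856 N. 1 lbf = 4.4482216 N, so 0.2054 lbf = 0.2054 * 4.4482216 = 0.91366472 N. Sum: 45.502856 + 0.91366472 = 46.416521 N. 46.416521 N = 46.416521 newton ≈ 46.42 newton (4 s.f.).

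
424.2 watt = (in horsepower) 0.5689. Check: 424.2 watt = 424.2 W. 1 horsepower = 745.69987 W, so 424.2 W = 424.2 / 745.69987 = 0.56886157 horsepower ≈ 0.5689 horsepower (4 s.f.).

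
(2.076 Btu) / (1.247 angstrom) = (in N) 1 Btu = 1055.0559 J, so 2.076 Btu = 2.076 * 1055.0559 = 2190.296 J. 1 angstrom = 1e-10 m, so 1.247 angstrom = 1.247 * 1e-10 = 1.247e-10 m. Combine: 2190.296 J / 1.247e-10 m = 1.7564522e+13 N. Result: 1.7564522e+13 N ≈ 1.756e+13 N (4 s.f.). Final answer: 1.756e+13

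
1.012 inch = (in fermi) 2.57e+13. Check: 1 inch = 0.0254 m, so 1.012 inch = 1.012 * 0.0254 = 0.0257048 m. 1 fermi = 1e-15 m, so 0.0257048 m = 0.0257048 / 1e-15 = 2.57048e+13 fermi ≈ 2.57e+13 fermi (4 s.f.).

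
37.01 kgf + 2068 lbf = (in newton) 1 kgf = 9.80665 N, so 37.01 kgf = 37.01 * 9.80665 = 362.94412 N. 1 lbf = 4.4482216 N, so 2068 lbf = 2068 * 4.4482216 = 9198.9223 N. Sum: 362.94412 + 9198.9223 = 9561.8664 N. 9561.8664 N = 9561.8664 newton ≈ 9562 newton (4 s.f.). Final answer: 9562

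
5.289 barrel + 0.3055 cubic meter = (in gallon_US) 1 barrel = 0.15898729 m^3, so 5.289 barrel = 5.289 * 0.15898729 = 0.8408838 m^3. 0.3055 cubic meter = 0.3055 m^3. Sum: 0.8408838 + 0.3055 = 1.1463838 m^3. 1 gallon_US = 0.0037854118 m^3, so 1.1463838 m^3 = 1.1463838 / 0.0037854118 = 302.84256 gallon_US ≈ 302.8 gallon_US (4 s.f.). Final answer: 302.8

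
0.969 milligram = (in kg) 9.69e-07. Check: 1 milligram = 1e-06 kg, so 0.969 milligram = 0.969 * 1e-06 = 9.69e-07 kg. Result: 9.69e-07 kg.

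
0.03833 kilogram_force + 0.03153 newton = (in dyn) 4.074e+04. Check: 1 kilogram_force = 9.80665 N, so 0.03833 kilogram_force = 0.03833 * 9.80665 = 0.37588889 N. 0.03153 newton = 0.03153 N. Sum: 0.37588889 + 0.03153 = 0.40741889 N. 1 dyn = 1e-05 N, so 0.40741889 N = 0.40741889 / 1e-05 = 40741.889 dyn ≈ 4.074e+04 dyn (4 s.f.).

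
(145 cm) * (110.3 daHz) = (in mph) 1 cm = 0.01 m, so 145 cm = 145 * 0.01 = 1.45 m. 1 daHz = 10 Hz, so 110.3 daHz = 110.3 * 10 = 1103 Hz. Combine: 1.45 m * 1103 Hz = 1599.35 m/s. 1 mph = 0.44704 m/s, so 1599.35 m/s = 1599.35 / 0.44704 = 3577.6441 mph ≈ 3578 mph (4 s.f.). Final answer: 3578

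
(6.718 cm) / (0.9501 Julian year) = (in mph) 1 cm = 0.01 m, so 6.718 cm = 6.718 * 0.01 = 0.06718 m. 1 Julian year = 31557600 s, so 0.9501 Julian year = 0.9501 * 31557600 = 29982876 s. Combine: 0.06718 m / 29982876 s = 2.2406123e-09 m/s. 1 mph = 0.44704 m/s, so 2.2406123e-09 m/s = 2.2406123e-09 / 0.44704 = 5.012107e-09 mph ≈ 5.012e-09 mph (4 s.f.). Final answer: 5.012e-09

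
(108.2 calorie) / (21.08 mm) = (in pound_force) 4828. Check: 1 calorie = 4.184 J, so 108.2 calorie = 108.2 * 4.184 = 452.7088 J. 1 mm = 0.001 m, so 21.08 mm = 21.08 * 0.001 = 0.02108 m. Combine: 452.7088 J / 0.02108 m = 21475.75 N. 1 pound_force = 4.4482216 N, so 21475.75 N = 21475.75 / 4.4482216 = 4827.9406 pound_force ≈ 4828 pound_force (4 s.f.).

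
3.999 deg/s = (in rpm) 0.6665. Check: 1 deg/s = 0.017453293 rad/s, so 3.999 deg/s = 3.999 * 0.017453293 = 0.069795717 rad/s. 1 rpm = 0.10471976 rad/s, so 0.069795717 rad/s = 0.069795717 / 0.10471976 = 0.6665 rpm.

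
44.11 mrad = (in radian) 0.04411. Check: 1 mrad = 0.001 rad, so 44.11 mrad = 44.11 * 0.001 = 0.04411 rad. 0.04411 rad = 0.04411 radian.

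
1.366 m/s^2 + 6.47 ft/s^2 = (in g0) 0.3404. Check: 1.366 m/s^2 is already in m/s^2. 1 ft/s^2 = 0.3048 m/s^2, so 6.47 ft/s^2 = 6.47 * 0.3048 = 1.972056 m/s^2. Sum: 1.366 + 1.972056 = 3.338056 m/s^2. 1 g0 = 9.80665 m/s^2, so 3.338056 m/s^2 = 3.338056 / 9.80665 = 0.34038698 g0 ≈ 0.3404 g0 (4 s.f.).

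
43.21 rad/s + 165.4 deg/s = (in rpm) 440.2. Check: 43.21 rad/s is already in rad/s. 1 deg/s = 0.017453293 rad/s, so 165.4 deg/s = 165.4 * 0.017453293 = 2.8867746 rad/s. Sum: 43.21 + 2.8867746 = 46.096775 rad/s. 1 rpm = 0.10471976 rad/s, so 46.096775 rad/s = 46.096775 / 0.10471976 = 440.19177 rpm ≈ 440.2 rpm (4 s.f.).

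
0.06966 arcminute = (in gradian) 1 arcminute = 0.00029088821 rad, so 0.06966 arcminute = 0.06966 * 0.00029088821 = 2.0263273e-05 rad. 1 gradian = 0.015707963 rad, so 2.0263273e-05 rad = 2.0263273e-05 / 0.015707963 = 0.00129 gradian. Final answer: 0.00129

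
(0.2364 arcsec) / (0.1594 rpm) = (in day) 7.947e-10. Check: 1 arcsec = 4.8481368e-06 rad, so 0.2364 arcsec = 0.2364 * 4.8481368e-06 = 1.1460995e-06 rad. 1 rpm = 0.10471976 rad/s, so 0.1594 rpm = 0.1594 * 0.10471976 = 0.016692329 rad/s. Combine: 1.1460995e-06 rad / 0.016692329 rad/s = 6.8660254e-05 s. 1 day = 86400 s, so 6.8660254e-05 s = 6.8660254e-05 / 86400 = 7.9467886e-10 day ≈ 7.947e-10 day (4 s.f.).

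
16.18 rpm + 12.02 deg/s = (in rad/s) 1.904. Check: 1 rpm = 0.10471976 rad/s, so 16.18 rpm = 16.18 * 0.10471976 = 1.6943656 rad/s. 1 deg/s = 0.017453293 rad/s, so 12.02 deg/s = 12.02 * 0.017453293 = 0.20978858 rad/s. Sum: 1.6943656 + 0.20978858 = 1.9041542 rad/s. Result: 1.9041542 rad/s ≈ 1.904 rad/s (4 s.f.).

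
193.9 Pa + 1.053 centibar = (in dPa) 193.9 Pa is already in Pa. 1 centibar = 1000 Pa, so 1.053 centibar = 1.053 * 1000 = 1053 Pa. Sum: 193.9 + 1053 = 1246.9 Pa. 1 dPa = 0.1 Pa, so 1246.9 Pa = 1246.9 / 0.1 = 12469 dPa ≈ 1.247e+04 dPa (4 s.f.). Final answer: 1.247e+04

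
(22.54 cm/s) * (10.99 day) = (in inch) 8.426e+06. Check: 1 cm/s = 0.01 m/s, so 22.54 cm/s = 22.54 * 0.01 = 0.2254 m/s. 1 day = 86400 s, so 10.99 day = 10.99 * 86400 = 949536 s. Combine: 0.2254 m/s * 949536 s = 214025.41 m. 1 inch = 0.0254 m, so 214025.41 m = 214025.41 / 0.0254 = 8426197.4 inch ≈ 8.426e+06 inch (4 s.f.).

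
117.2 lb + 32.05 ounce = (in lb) 119.2. Check: 1 lb = 0.45359237 kg, so 117.2 lb = 117.2 * 0.45359237 = 53.161026 kg. 1 ounce = 0.028349523 kg, so 32.05 ounce = 32.05 * 0.028349523 = 0.90860222 kg. Sum: 53.161026 + 0.90860222 = 54.069628 kg. 1 lb = 0.45359237 kg, so 54.069628 kg = 54.069628 / 0.45359237 = 119.20312 lb ≈ 119.2 lb (4 s.f.).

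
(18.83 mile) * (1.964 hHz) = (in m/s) 1 mile = 1609.344 m, so 18.83 mile = 18.83 * 1609.344 = 30303.948 m. 1 hHz = 100 Hz, so 1.964 hHz = 1.964 * 100 = 196.4 Hz. Combine: 30303.948 m * 196.4 Hz = 5951695.3 m/s. Result: 5951695.3 m/s ≈ 5.952e+06 m/s (4 s.f.). Final answer: 5.952e+06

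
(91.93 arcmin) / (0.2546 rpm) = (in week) 1.658e-06. Check: 1 arcmin = 0.00029088821 rad, so 91.93 arcmin = 91.93 * 0.00029088821 = 0.026741353 rad. 1 rpm = 0.10471976 rad/s, so 0.2546 rpm = 0.2546 * 0.10471976 = 0.02666165 rad/s. Combine: 0.026741353 rad / 0.02666165 rad/s = 1.0029894 s. 1 week = 604800 s, so 1.0029894 s = 1.0029894 / 604800 = 1.658382e-06 week ≈ 1.658e-06 week (4 s.f.).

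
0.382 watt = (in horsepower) 0.382 watt = 0.382 W. 1 horsepower = 745.69987 W, so 0.382 W = 0.382 / 745.69987 = 0.00051227044 horsepower ≈ 0.0005123 horsepower (4 s.f.). Final answer: 0.0005123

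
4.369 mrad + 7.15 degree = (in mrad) 1 mrad = 0.001 rad, so 4.369 mrad = 4.369 * 0.001 = 0.004369 rad. 1 degree = 0.017453293 rad, so 7.15 degree = 7.15 * 0.017453293 = 0.12479104 rad. Sum: 0.004369 + 0.12479104 = 0.12916004 rad. 1 mrad = 0.001 rad, so 0.12916004 rad = 0.12916004 / 0.001 = 129.16004 mrad ≈ 129.2 mrad (4 s.f.). Final answer: 129.2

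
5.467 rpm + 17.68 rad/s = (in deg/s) 1046. Check: 1 rpm = 0.10471976 rad/s, so 5.467 rpm = 5.467 * 0.10471976 = 0.5725029 rad/s. 17.68 rad/s is already in rad/s. Sum: 0.5725029 + 17.68 = 18.252503 rad/s. 1 deg/s = 0.017453293 rad/s, so 18.252503 rad/s = 18.252503 / 0.017453293 = 1045.7914 deg/s ≈ 1046 deg/s (4 s.f.).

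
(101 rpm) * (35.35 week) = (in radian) 1 rpm = 0.10471976 rad/s, so 101 rpm = 101 * 0.10471976 = 10.576695 rad/s. 1 week = 604800 s, so 35.35 week = 35.35 * 604800 = 21379680 s. Combine: 10.576695 rad/s * 21379680 s = 2.2612636e+08 rad. 2.2612636e+08 rad = 2.2612636e+08 radian ≈ 2.261e+08 radian (4 s.f.). Final answer: 2.261e+08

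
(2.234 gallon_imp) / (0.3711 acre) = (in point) 0.01917. Check: 1 gallon_imp = 0.00454609 m^3, so 2.234 gallon_imp = 2.234 * 0.00454609 = 0.010155965 m^3. 1 acre = 4046.8564 m^2, so 0.3711 acre = 0.3711 * 4046.8564 = 1501.7884 m^2. Combine: 0.010155965 m^3 / 1501.7884 m^2 = 6.7625805e-06 m. 1 point = 0.00035277778 m, so 6.7625805e-06 m = 6.7625805e-06 / 0.00035277778 = 0.01916952 point ≈ 0.01917 point (4 s.f.).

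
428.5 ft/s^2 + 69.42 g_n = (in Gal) 1 ft/s^2 = 0.3048 m/s^2, so 428.5 ft/s^2 = 428.5 * 0.3048 = 130.6068 m/s^2. 1 g_n = 9.80665 m/s^2, so 69.42 g_n = 69.42 * 9.80665 = 680.77764 m/s^2. Sum: 130.6068 + 680.77764 = 811.38444 m/s^2. 1 Gal = 0.01 m/s^2, so 811.38444 m/s^2 = 811.38444 / 0.01 = 81138.444 Gal ≈ 8.114e+04 Gal (4 s.f.). Final answer: 8.114e+04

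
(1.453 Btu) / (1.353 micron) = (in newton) 1 Btu = 1055.0559 J, so 1.453 Btu = 1.453 * 1055.0559 = 1532.9962 J. 1 micron = 1e-06 m, so 1.353 micron = 1.353 * 1e-06 = 1.353e-06 m. Combine: 1532.9962 J / 1.353e-06 m = 1.1330349e+09 N. 1.1330349e+09 N = 1.1330349e+09 newton ≈ 1.133e+09 newton (4 s.f.). Final answer: 1.133e+09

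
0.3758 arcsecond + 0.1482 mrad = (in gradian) 1 arcsecond = 4.8481368e-06 rad, so 0.3758 arcsecond = 0.3758 * 4.8481368e-06 = 1.8219298e-06 rad. 1 mrad = 0.001 rad, so 0.1482 mrad = 0.1482 * 0.001 = 0.0001482 rad. Sum: 1.8219298e-06 + 0.0001482 = 0.00015002193 rad. 1 gradian = 0.015707963 rad, so 0.00015002193 rad = 0.00015002193 / 0.015707963 = 0.0095506927 gradian ≈ 0.009551 gradian (4 s.f.). Final answer: 0.009551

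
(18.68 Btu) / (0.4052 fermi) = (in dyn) 1 Btu = 1055.0559 J, so 18.68 Btu = 18.68 * 1055.0559 = 19708.443 J. 1 fermi = 1e-15 m, so 0.4052 fermi = 0.4052 * 1e-15 = 4.052e-16 m. Combine: 19708.443 J / 4.052e-16 m = 4.8638804e+19 N. 1 dyn = 1e-05 N, so 4.8638804e+19 N = 4.8638804e+19 / 1e-05 = 4.8638804e+24 dyn ≈ 4.864e+24 dyn (4 s.f.). Final answer: 4.864e+24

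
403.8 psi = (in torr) 1 psi = 6894.7573 Pa, so 403.8 psi = 403.8 * 6894.7573 = 2784103 Pa. 1 torr = 133.32237 Pa, so 2784103 Pa = 2784103 / 133.32237 = 20882.49 torr ≈ 2.088e+04 torr (4 s.f.). Final answer: 2.088e+04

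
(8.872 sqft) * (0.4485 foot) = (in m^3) 1 sqft = 0.09290304 m^2, so 8.872 sqft = 8.872 * 0.09290304 = 0.82423577 m^2. 1 foot = 0.3048 m, so 0.4485 foot = 0.4485 * 0.3048 = 0.1367028 m. Combine: 0.82423577 m^2 * 0.1367028 m = 0.11267534 m^3. Result: 0.11267534 m^3 ≈ 0.1127 m^3 (4 s.f.). Final answer: 0.1127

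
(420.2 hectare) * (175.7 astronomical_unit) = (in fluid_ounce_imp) 1 hectare = 10000 m^2, so 420.2 hectare = 420.2 * 10000 = 4202000 m^2. 1 astronomical_unit = 1.4959787e+11 m, so 175.7 astronomical_unit = 175.7 * 1.4959787e+11 = 2.6284346e+13 m. Combine: 4202000 m^2 * 2.6284346e+13 m = 1.1044682e+20 m^3. 1 fluid_ounce_imp = 2.8413063e-05 m^3, so 1.1044682e+20 m^3 = 1.1044682e+20 / 2.8413063e-05 = 3.8871847e+24 fluid_ounce_imp ≈ 3.887e+24 fluid_ounce_imp (4 s.f.). Final answer: 3.887e+24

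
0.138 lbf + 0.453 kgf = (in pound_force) 1 lbf = 4.4482216 N, so 0.138 lbf = 0.138 * 4.4482216 = 0.61385458 N. 1 kgf = 9.80665 N, so 0.453 kgf = 0.453 * 9.80665 = 4.4424124 N. Sum: 0.61385458 + 4.4424124 = 5.056267 N. 1 pound_force = 4.4482216 N, so 5.056267 N = 5.056267 / 4.4482216 = 1.136694 pound_force ≈ 1.137 pound_force (4 s.f.). Final answer: 1.137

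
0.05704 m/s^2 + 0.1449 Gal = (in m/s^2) 0.05849. Check: 0.05704 m/s^2 is already in m/s^2. 1 Gal = 0.01 m/s^2, so 0.1449 Gal = 0.1449 * 0.01 = 0.001449 m/s^2. Sum: 0.05704 + 0.001449 = 0.058489 m/s^2. Result: 0.058489 m/s^2 ≈ 0.05849 m/s^2 (4 s.f.).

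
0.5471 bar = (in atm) 1 bar = 100000 Pa, so 0.5471 bar = 0.5471 * 100000 = 54710 Pa. 1 atm = 101325 Pa, so 54710 Pa = 54710 / 101325 = 0.53994572 atm ≈ 0.5399 atm (4 s.f.). Final answer: 0.5399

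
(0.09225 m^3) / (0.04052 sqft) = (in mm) 0.09225 m^3 is already in m^3. 1 sqft = 0.09290304 m^2, so 0.04052 sqft = 0.04052 * 0.09290304 = 0.0037644312 m^2. Combine: 0.09225 m^3 / 0.0037644312 m^2 = 24.505694 m. 1 mm = 0.001 m, so 24.505694 m = 24.505694 / 0.001 = 24505.694 mm ≈ 2.451e+04 mm (4 s.f.). Final answer: 2.451e+04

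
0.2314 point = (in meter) 1 point = 0.00035277778 m, so 0.2314 point = 0.2314 * 0.00035277778 = 8.1632778e-05 m. 8.1632778e-05 m = 8.1632778e-05 meter ≈ 8.163e-05 meter (4 s.f.). Final answer: 8.163e-05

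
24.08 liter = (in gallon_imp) 5.297. Check: 1 liter = 0.001 m^3, so 24.08 liter = 24.08 * 0.001 = 0.02408 m^3. 1 gallon_imp = 0.00454609 m^3, so 0.02408 m^3 = 0.02408 / 0.00454609 = 5.2968595 gallon_imp ≈ 5.297 gallon_imp (4 s.f.).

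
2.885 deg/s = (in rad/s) 1 deg/s = 0.017453293 rad/s, so 2.885 deg/s = 2.885 * 0.017453293 = 0.050352749 rad/s. Result: 0.050352749 rad/s ≈ 0.05035 rad/s (4 s.f.). Final answer: 0.05035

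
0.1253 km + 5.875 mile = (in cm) 1 km = 1000 m, so 0.1253 km = 0.1253 * 1000 = 125.3 m. 1 mile = 1609.344 m, so 5.875 mile = 5.875 * 1609.344 = 9454.896 m. Sum: 125.3 + 9454.896 = 9580.196 m. 1 cm = 0.01 m, so 9580.196 m = 9580.196 / 0.01 = 958019.6 cm ≈ 9.58e+05 cm (4 s.f.). Final answer: 9.58e+05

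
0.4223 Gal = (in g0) 0.0004306. Check: 1 Gal = 0.01 m/s^2, so 0.4223 Gal = 0.4223 * 0.01 = 0.004223 m/s^2. 1 g0 = 9.80665 m/s^2, so 0.004223 m/s^2 = 0.004223 / 9.80665 = 0.00043062616 g0 ≈ 0.0004306 g0 (4 s.f.).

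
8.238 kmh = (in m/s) 2.288. Check: 1 kmh = 0.27777778 m/s, so 8.238 kmh = 8.238 * 0.27777778 = 2.2883333 m/s. Result: 2.2883333 m/s ≈ 2.288 m/s (4 s.f.).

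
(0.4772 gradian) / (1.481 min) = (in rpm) 0.0008055. Check: 1 gradian = 0.015707963 rad, so 0.4772 gradian = 0.4772 * 0.015707963 = 0.0074958401 rad. 1 min = 60 s, so 1.481 min = 1.481 * 60 = 88.86 s. Combine: 0.0074958401 rad / 88.86 s = 8.4355616e-05 rad/s. 1 rpm = 0.10471976 rad/s, so 8.4355616e-05 rad/s = 8.4355616e-05 / 0.10471976 = 0.0008055368 rpm ≈ 0.0008055 rpm (4 s.f.).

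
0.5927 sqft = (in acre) 1.361e-05. Check: 1 sqft = 0.09290304 m^2, so 0.5927 sqft = 0.5927 * 0.09290304 = 0.055063632 m^2. 1 acre = 4046.8564 m^2, so 0.055063632 m^2 = 0.055063632 / 4046.8564 = 1.360652e-05 acre ≈ 1.361e-05 acre (4 s.f.).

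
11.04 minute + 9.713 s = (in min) 1 minute = 60 s, so 11.04 minute = 11.04 * 60 = 662.4 s. 9.713 s is already in s. Sum: 662.4 + 9.713 = 672.113 s. 1 min = 60 s, so 672.113 s = 672.113 / 60 = 11.201883 min ≈ 11.2 min (4 s.f.). Final answer: 11.2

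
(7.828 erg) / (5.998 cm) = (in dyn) 1 erg = 1e-07 J, so 7.828 erg = 7.828 * 1e-07 = 7.828e-07 J. 1 cm = 0.01 m, so 5.998 cm = 5.998 * 0.01 = 0.05998 m. Combine: 7.828e-07 J / 0.05998 m = 1.3051017e-05 N. 1 dyn = 1e-05 N, so 1.3051017e-05 N = 1.3051017e-05 / 1e-05 = 1.3051017 dyn ≈ 1.305 dyn (4 s.f.). Final answer: 1.305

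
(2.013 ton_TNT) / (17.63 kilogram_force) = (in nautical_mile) 1 ton_TNT = 4.184e+09 J, so 2.013 ton_TNT = 2.013 * 4.184e+09 = 8.422392e+09 J. 1 kilogram_force = 9.80665 N, so 17.63 kilogram_force = 17.63 * 9.80665 = 172.89124 N. Combine: 8.422392e+09 J / 172.89124 N = 48714973 m. 1 nautical_mile = 1852 m, so 48714973 m = 48714973 / 1852 = 26303.981 nautical_mile ≈ 2.63e+04 nautical_mile (4 s.f.). Final answer: 2.63e+04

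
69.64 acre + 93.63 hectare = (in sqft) 1 acre = 4046.8564 m^2, so 69.64 acre = 69.64 * 4046.8564 = 281823.08 m^2. 1 hectare = 10000 m^2, so 93.63 hectare = 93.63 * 10000 = 936300 m^2. Sum: 281823.08 + 936300 = 1218123.1 m^2. 1 sqft = 0.09290304 m^2, so 1218123.1 m^2 = 1218123.1 / 0.09290304 = 13111768 sqft ≈ 1.311e+07 sqft (4 s.f.). Final answer: 1.311e+07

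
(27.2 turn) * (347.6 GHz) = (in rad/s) 5.941e+13. Check: 1 turn = 6.2831853 rad, so 27.2 turn = 27.2 * 6.2831853 = 170.90264 rad. 1 GHz = 1e+09 Hz, so 347.6 GHz = 347.6 * 1e+09 = 3.476e+11 Hz. Combine: 170.90264 rad * 3.476e+11 Hz = 5.9405758e+13 rad/s. Result: 5.9405758e+13 rad/s ≈ 5.941e+13 rad/s (4 s.f.).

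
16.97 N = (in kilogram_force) 1.73. Check: 1 kilogram_force = 9.80665 N, so 16.97 N = 16.97 / 9.80665 = 1.7304584 kilogram_force ≈ 1.73 kilogram_force (4 s.f.).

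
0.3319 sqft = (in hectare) 1 sqft = 0.09290304 m^2, so 0.3319 sqft = 0.3319 * 0.09290304 = 0.030834519 m^2. 1 hectare = 10000 m^2, so 0.030834519 m^2 = 0.030834519 / 10000 = 3.0834519e-06 hectare ≈ 3.083e-06 hectare (4 s.f.). Final answer: 3.083e-06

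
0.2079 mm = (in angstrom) 1 mm = 0.001 m, so 0.2079 mm = 0.2079 * 0.001 = 0.0002079 m. 1 angstrom = 1e-10 m, so 0.0002079 m = 0.0002079 / 1e-10 = 2079000 angstrom ≈ 2.079e+06 angstrom (4 s.f.). Final answer: 2.079e+06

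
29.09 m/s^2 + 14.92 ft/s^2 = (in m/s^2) 29.09 m/s^2 is already in m/s^2. 1 ft/s^2 = 0.3048 m/s^2, so 14.92 ft/s^2 = 14.92 * 0.3048 = 4.547616 m/s^2. Sum: 29.09 + 4.547616 = 33.637616 m/s^2. Result: 33.637616 m/s^2 ≈ 33.64 m/s^2 (4 s.f.). Final answer: 33.64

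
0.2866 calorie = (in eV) 7.484e+18. Check: 1 calorie = 4.184 J, so 0.2866 calorie = 0.2866 * 4.184 = 1.1991344 J. 1 eV = 1.6021766e-19 J, so 1.1991344 J = 1.1991344 / 1.6021766e-19 = 7.4844082e+18 eV ≈ 7.484e+18 eV (4 s.f.).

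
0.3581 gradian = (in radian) 1 gradian = 0.015707963 rad, so 0.3581 gradian = 0.3581 * 0.015707963 = 0.0056250216 rad. 0.0056250216 rad = 0.0056250216 radian ≈ 0.005625 radian (4 s.f.). Final answer: 0.005625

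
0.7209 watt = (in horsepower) 0.7209 watt = 0.7209 W. 1 horsepower = 745.69987 W, so 0.7209 W = 0.7209 / 745.69987 = 0.00096674282 horsepower ≈ 0.0009667 horsepower (4 s.f.). Final answer: 0.0009667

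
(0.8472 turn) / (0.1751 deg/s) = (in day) 1 turn = 6.2831853 rad, so 0.8472 turn = 0.8472 * 6.2831853 = 5.3231146 rad. 1 deg/s = 0.017453293 rad/s, so 0.1751 deg/s = 0.1751 * 0.017453293 = 0.0030560715 rad/s. Combine: 5.3231146 rad / 0.0030560715 rad/s = 1741.8161 s. 1 day = 86400 s, so 1741.8161 s = 1741.8161 / 86400 = 0.020159909 day ≈ 0.02016 day (4 s.f.). Final answer: 0.02016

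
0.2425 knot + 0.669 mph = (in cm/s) 1 knot = 0.51444444 m/s, so 0.2425 knot = 0.2425 * 0.51444444 = 0.12475278 m/s. 1 mph = 0.44704 m/s, so 0.669 mph = 0.669 * 0.44704 = 0.29906976 m/s. Sum: 0.12475278 + 0.29906976 = 0.42382254 m/s. 1 cm/s = 0.01 m/s, so 0.42382254 m/s = 0.42382254 / 0.01 = 42.382254 cm/s ≈ 42.38 cm/s (4 s.f.). Final answer: 42.38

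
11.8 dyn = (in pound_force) 1 dyn = 1e-05 N, so 11.8 dyn = 11.8 * 1e-05 = 0.000118 N. 1 pound_force = 4.4482216 N, so 0.000118 N = 0.000118 / 4.4482216 = 2.6527455e-05 pound_force ≈ 2.653e-05 pound_force (4 s.f.). Final answer: 2.653e-05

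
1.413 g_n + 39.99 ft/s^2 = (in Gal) 2605. Check: 1 g_n = 9.80665 m/s^2, so 1.413 g_n = 1.413 * 9.80665 = 13.856796 m/s^2. 1 ft/s^2 = 0.3048 m/s^2, so 39.99 ft/s^2 = 39.99 * 0.3048 = 12.188952 m/s^2. Sum: 13.856796 + 12.188952 = 26.045748 m/s^2. 1 Gal = 0.01 m/s^2, so 26.045748 m/s^2 = 26.045748 / 0.01 = 2604.5748 Gal ≈ 2605 Gal (4 s.f.).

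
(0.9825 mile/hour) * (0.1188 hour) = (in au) 1.256e-09. Check: 1 mile/hour = 0.44704 m/s, so 0.9825 mile/hour = 0.9825 * 0.44704 = 0.4392168 m/s. 1 hour = 3600 s, so 0.1188 hour = 0.1188 * 3600 = 427.68 s. Combine: 0.4392168 m/s * 427.68 s = 187.84424 m. 1 au = 1.4959787e+11 m, so 187.84424 m = 187.84424 / 1.4959787e+11 = 1.2556612e-09 au ≈ 1.256e-09 au (4 s.f.).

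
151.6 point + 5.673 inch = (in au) 1 point = 0.00035277778 m, so 151.6 point = 151.6 * 0.00035277778 = 0.053481111 m. 1 inch = 0.0254 m, so 5.673 inch = 5.673 * 0.0254 = 0.1440942 m. Sum: 0.053481111 + 0.1440942 = 0.19757531 m. 1 au = 1.4959787e+11 m, so 0.19757531 m = 0.19757531 / 1.4959787e+11 = 1.3207094e-12 au ≈ 1.321e-12 au (4 s.f.). Final answer: 1.321e-12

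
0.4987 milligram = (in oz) 1 milligram = 1e-06 kg, so 0.4987 milligram = 0.4987 * 1e-06 = 4.987e-07 kg. 1 oz = 0.028349523 kg, so 4.987e-07 kg = 4.987e-07 / 0.028349523 = 1.7591125e-05 oz ≈ 1.759e-05 oz (4 s.f.). Final answer: 1.759e-05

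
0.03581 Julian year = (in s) 1 Julian year = 31557600 s, so 0.03581 Julian year = 0.03581 * 31557600 = 1130077.7 s. Result: 1130077.7 s ≈ 1.13e+06 s (4 s.f.). Final answer: 1.13e+06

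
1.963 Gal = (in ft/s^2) 0.0644. Check: 1 Gal = 0.01 m/s^2, so 1.963 Gal = 1.963 * 0.01 = 0.01963 m/s^2. 1 ft/s^2 = 0.3048 m/s^2, so 0.01963 m/s^2 = 0.01963 / 0.3048 = 0.064402887 ft/s^2 ≈ 0.0644 ft/s^2 (4 s.f.).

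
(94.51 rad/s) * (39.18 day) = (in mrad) 94.51 rad/s is already in rad/s. 1 day = 86400 s, so 39.18 day = 39.18 * 86400 = 3385152 s. Combine: 94.51 rad/s * 3385152 s = 3.1993072e+08 rad. 1 mrad = 0.001 rad, so 3.1993072e+08 rad = 3.1993072e+08 / 0.001 = 3.1993072e+11 mrad ≈ 3.199e+11 mrad (4 s.f.). Final answer: 3.199e+11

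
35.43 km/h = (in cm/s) 1 km/h = 0.27777778 m/s, so 35.43 km/h = 35.43 * 0.27777778 = 9.8416667 m/s. 1 cm/s = 0.01 m/s, so 9.8416667 m/s = 9.8416667 / 0.01 = 984.16667 cm/s ≈ 984.2 cm/s (4 s.f.). Final answer: 984.2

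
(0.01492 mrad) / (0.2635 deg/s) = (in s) 1 mrad = 0.001 rad, so 0.01492 mrad = 0.01492 * 0.001 = 1.492e-05 rad. 1 deg/s = 0.017453293 rad/s, so 0.2635 deg/s = 0.2635 * 0.017453293 = 0.0045989426 rad/s. Combine: 1.492e-05 rad / 0.0045989426 rad/s = 0.003244224 s. Result: 0.003244224 s ≈ 0.003244 s (4 s.f.). Final answer: 0.003244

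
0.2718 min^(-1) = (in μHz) 1 min^(-1) = 0.016666667 Hz, so 0.2718 min^(-1) = 0.2718 * 0.016666667 = 0.00453 Hz. 1 μHz = 1e-06 Hz, so 0.00453 Hz = 0.00453 / 1e-06 = 4530 μHz. Final answer: 4530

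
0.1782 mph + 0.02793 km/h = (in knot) 1 mph = 0.44704 m/s, so 0.1782 mph = 0.1782 * 0.44704 = 0.079662528 m/s. 1 km/h = 0.27777778 m/s, so 0.02793 km/h = 0.02793 * 0.27777778 = 0.0077583333 m/s. Sum: 0.079662528 + 0.0077583333 = 0.087420861 m/s. 1 knot = 0.51444444 m/s, so 0.087420861 m/s = 0.087420861 / 0.51444444 = 0.16993256 knot ≈ 0.1699 knot (4 s.f.). Final answer: 0.1699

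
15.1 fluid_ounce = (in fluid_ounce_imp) 15.72. Check: 1 fluid_ounce = 2.957353e-05 m^3, so 15.1 fluid_ounce = 15.1 * 2.957353e-05 = 0.0004465603 m^3. 1 fluid_ounce_imp = 2.8413063e-05 m^3, so 0.0004465603 m^3 = 0.0004465603 / 2.8413063e-05 = 15.716725 fluid_ounce_imp ≈ 15.72 fluid_ounce_imp (4 s.f.).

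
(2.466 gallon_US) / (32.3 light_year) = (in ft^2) 1 gallon_US = 0.0037854118 m^3, so 2.466 gallon_US = 2.466 * 0.0037854118 = 0.0093348255 m^3. 1 light_year = 9.4607305e+15 m, so 32.3 light_year = 32.3 * 9.4607305e+15 = 3.0558159e+17 m. Combine: 0.0093348255 m^3 / 3.0558159e+17 m = 3.0547735e-20 m^2. 1 ft^2 = 0.09290304 m^2, so 3.0547735e-20 m^2 = 3.0547735e-20 / 0.09290304 = 3.2881308e-19 ft^2 ≈ 3.288e-19 ft^2 (4 s.f.). Final answer: 3.288e-19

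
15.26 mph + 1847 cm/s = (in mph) 56.58. Check: 1 mph = 0.44704 m/s, so 15.26 mph = 15.26 * 0.44704 = 6.8218304 m/s. 1 cm/s = 0.01 m/s, so 1847 cm/s = 1847 * 0.01 = 18.47 m/s. Sum: 6.8218304 + 18.47 = 25.29183 m/s. 1 mph = 0.44704 m/s, so 25.29183 m/s = 25.29183 / 0.44704 = 56.576213 mph ≈ 56.58 mph (4 s.f.).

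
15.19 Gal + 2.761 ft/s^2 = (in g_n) 1 Gal = 0.01 m/s^2, so 15.19 Gal = 15.19 * 0.01 = 0.1519 m/s^2. 1 ft/s^2 = 0.3048 m/s^2, so 2.761 ft/s^2 = 2.761 * 0.3048 = 0.8415528 m/s^2. Sum: 0.1519 + 0.8415528 = 0.9934528 m/s^2. 1 g_n = 9.80665 m/s^2, so 0.9934528 m/s^2 = 0.9934528 / 9.80665 = 0.10130399 g_n ≈ 0.1013 g_n (4 s.f.). Final answer: 0.1013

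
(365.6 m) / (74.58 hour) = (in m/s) 365.6 m is already in m. 1 hour = 3600 s, so 74.58 hour = 74.58 * 3600 = 268488 s. Combine: 365.6 m / 268488 s = 0.0013616996 m/s. Result: 0.0013616996 m/s ≈ 0.001362 m/s (4 s.f.). Final answer: 0.001362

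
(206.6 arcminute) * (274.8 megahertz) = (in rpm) 1 arcminute = 0.00029088821 rad, so 206.6 arcminute = 206.6 * 0.00029088821 = 0.060097504 rad. 1 megahertz = 1000000 Hz, so 274.8 megahertz = 274.8 * 1000000 = 2.748e+08 Hz. Combine: 0.060097504 rad * 2.748e+08 Hz = 16514794 rad/s. 1 rpm = 0.10471976 rad/s, so 16514794 rad/s = 16514794 / 0.10471976 = 1.5770467e+08 rpm ≈ 1.577e+08 rpm (4 s.f.). Final answer: 1.577e+08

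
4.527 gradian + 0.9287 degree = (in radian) 1 gradian = 0.015707963 rad, so 4.527 gradian = 4.527 * 0.015707963 = 0.07110995 rad. 1 degree = 0.017453293 rad, so 0.9287 degree = 0.9287 * 0.017453293 = 0.016208873 rad. Sum: 0.07110995 + 0.016208873 = 0.087318822 rad. 0.087318822 rad = 0.087318822 radian ≈ 0.08732 radian (4 s.f.). Final answer: 0.08732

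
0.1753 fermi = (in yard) 1 fermi = 1e-15 m, so 0.1753 fermi = 0.1753 * 1e-15 = 1.753e-16 m. 1 yard = 0.9144 m, so 1.753e-16 m = 1.753e-16 / 0.9144 = 1.9171041e-16 yard ≈ 1.917e-16 yard (4 s.f.). Final answer: 1.917e-16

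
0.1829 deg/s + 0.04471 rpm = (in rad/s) 1 deg/s = 0.017453293 rad/s, so 0.1829 deg/s = 0.1829 * 0.017453293 = 0.0031922072 rad/s. 1 rpm = 0.10471976 rad/s, so 0.04471 rpm = 0.04471 * 0.10471976 = 0.0046820203 rad/s. Sum: 0.0031922072 + 0.0046820203 = 0.0078742275 rad/s. Result: 0.0078742275 rad/s ≈ 0.007874 rad/s (4 s.f.). Final answer: 0.007874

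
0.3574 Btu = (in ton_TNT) 9.012e-08. Check: 1 Btu = 1055.0559 J, so 0.3574 Btu = 0.3574 * 1055.0559 = 377.07696 J. 1 ton_TNT = 4.184e+09 J, so 377.07696 J = 377.07696 / 4.184e+09 = 9.0123557e-08 ton_TNT ≈ 9.012e-08 ton_TNT (4 s.f.).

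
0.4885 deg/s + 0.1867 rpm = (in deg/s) 1.609. Check: 1 deg/s = 0.017453293 rad/s, so 0.4885 deg/s = 0.4885 * 0.017453293 = 0.0085259334 rad/s. 1 rpm = 0.10471976 rad/s, so 0.1867 rpm = 0.1867 * 0.10471976 = 0.019551178 rad/s. Sum: 0.0085259334 + 0.019551178 = 0.028077112 rad/s. 1 deg/s = 0.017453293 rad/s, so 0.028077112 rad/s = 0.028077112 / 0.017453293 = 1.6087 deg/s ≈ 1.609 deg/s (4 s.f.).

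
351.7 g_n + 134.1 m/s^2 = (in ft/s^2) 1.176e+04. Check: 1 g_n = 9.80665 m/s^2, so 351.7 g_n = 351.7 * 9.80665 = 3448.9988 m/s^2. 134.1 m/s^2 is already in m/s^2. Sum: 3448.9988 + 134.1 = 3583.0988 m/s^2. 1 ft/s^2 = 0.3048 m/s^2, so 3583.0988 m/s^2 = 3583.0988 / 0.3048 = 11755.574 ft/s^2 ≈ 1.176e+04 ft/s^2 (4 s.f.).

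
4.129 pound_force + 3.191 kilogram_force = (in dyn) 4.966e+06. Check: 1 pound_force = 4.4482216 N, so 4.129 pound_force = 4.129 * 4.4482216 = 18.366707 N. 1 kilogram_force = 9.80665 N, so 3.191 kilogram_force = 3.191 * 9.80665 = 31.29302 N. Sum: 18.366707 + 31.29302 = 49.659727 N. 1 dyn = 1e-05 N, so 49.659727 N = 49.659727 / 1e-05 = 4965972.7 dyn ≈ 4.966e+06 dyn (4 s.f.).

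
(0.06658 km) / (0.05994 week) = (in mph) 1 km = 1000 m, so 0.06658 km = 0.06658 * 1000 = 66.58 m. 1 week = 604800 s, so 0.05994 week = 0.05994 * 604800 = 36251.712 s. Combine: 66.58 m / 36251.712 s = 0.0018366029 m/s. 1 mph = 0.44704 m/s, so 0.0018366029 m/s = 0.0018366029 / 0.44704 = 0.0041083637 mph ≈ 0.004108 mph (4 s.f.). Final answer: 0.004108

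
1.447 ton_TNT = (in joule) 6.054e+09. Check: 1 ton_TNT = 4.184e+09 J, so 1.447 ton_TNT = 1.447 * 4.184e+09 = 6.054248e+09 J. 6.054248e+09 J = 6.054248e+09 joule ≈ 6.054e+09 joule (4 s.f.).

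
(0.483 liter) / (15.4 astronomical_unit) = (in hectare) 2.097e-20. Check: 1 liter = 0.001 m^3, so 0.483 liter = 0.483 * 0.001 = 0.000483 m^3. 1 astronomical_unit = 1.4959787e+11 m, so 15.4 astronomical_unit = 15.4 * 1.4959787e+11 = 2.3038072e+12 m. Combine: 0.000483 m^3 / 2.3038072e+12 m = 2.0965296e-16 m^2. 1 hectare = 10000 m^2, so 2.0965296e-16 m^2 = 2.0965296e-16 / 10000 = 2.0965296e-20 hectare ≈ 2.097e-20 hectare (4 s.f.).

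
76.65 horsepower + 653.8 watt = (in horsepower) 1 horsepower = 745.69987 W, so 76.65 horsepower = 76.65 * 745.69987 = 57157.895 W. 653.8 watt = 653.8 W. Sum: 57157.895 + 653.8 = 57811.695 W. 1 horsepower = 745.69987 W, so 57811.695 W = 57811.695 / 745.69987 = 77.52676 horsepower ≈ 77.53 horsepower (4 s.f.). Final answer: 77.53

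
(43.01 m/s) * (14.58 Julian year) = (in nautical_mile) 1.069e+07. Check: 43.01 m/s is already in m/s. 1 Julian year = 31557600 s, so 14.58 Julian year = 14.58 * 31557600 = 4.6010981e+08 s. Combine: 43.01 m/s * 4.6010981e+08 s = 1.9789323e+10 m. 1 nautical_mile = 1852 m, so 1.9789323e+10 m = 1.9789323e+10 / 1852 = 10685380 nautical_mile ≈ 1.069e+07 nautical_mile (4 s.f.).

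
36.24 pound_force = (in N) 1 pound_force = 4.4482216 N, so 36.24 pound_force = 36.24 * 4.4482216 = 161.20355 N. Result: 161.20355 N ≈ 161.2 N (4 s.f.). Final answer: 161.2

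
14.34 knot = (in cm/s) 737.7. Check: 1 knot = 0.51444444 m/s, so 14.34 knot = 14.34 * 0.51444444 = 7.3771333 m/s. 1 cm/s = 0.01 m/s, so 7.3771333 m/s = 7.3771333 / 0.01 = 737.71333 cm/s ≈ 737.7 cm/s (4 s.f.).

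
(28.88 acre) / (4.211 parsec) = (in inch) 3.541e-11. Check: 1 acre = 4046.8564 m^2, so 28.88 acre = 28.88 * 4046.8564 = 116873.21 m^2. 1 parsec = 3.0856776e+16 m, so 4.211 parsec = 4.211 * 3.0856776e+16 = 1.2993788e+17 m. Combine: 116873.21 m^2 / 1.2993788e+17 m = 8.994545e-13 m. 1 inch = 0.0254 m, so 8.994545e-13 m = 8.994545e-13 / 0.0254 = 3.5411594e-11 inch ≈ 3.541e-11 inch (4 s.f.).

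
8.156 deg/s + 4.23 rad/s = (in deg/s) 1 deg/s = 0.017453293 rad/s, so 8.156 deg/s = 8.156 * 0.017453293 = 0.14234905 rad/s. 4.23 rad/s is already in rad/s. Sum: 0.14234905 + 4.23 = 4.3723491 rad/s. 1 deg/s = 0.017453293 rad/s, so 4.3723491 rad/s = 4.3723491 / 0.017453293 = 250.51715 deg/s ≈ 250.5 deg/s (4 s.f.). Final answer: 250.5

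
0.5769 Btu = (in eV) 3.799e+21. Check: 1 Btu = 1055.0559 J, so 0.5769 Btu = 0.5769 * 1055.0559 = 608.66172 J. 1 eV = 1.6021766e-19 J, so 608.66172 J = 608.66172 / 1.6021766e-19 = 3.7989677e+21 eV ≈ 3.799e+21 eV (4 s.f.).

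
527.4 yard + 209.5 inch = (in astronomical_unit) 1 yard = 0.9144 m, so 527.4 yard = 527.4 * 0.9144 = 482.25456 m. 1 inch = 0.0254 m, so 209.5 inch = 209.5 * 0.0254 = 5.3213 m. Sum: 482.25456 + 5.3213 = 487.57586 m. 1 astronomical_unit = 1.4959787e+11 m, so 487.57586 m = 487.57586 / 1.4959787e+11 = 3.2592433e-09 astronomical_unit ≈ 3.259e-09 astronomical_unit (4 s.f.). Final answer: 3.259e-09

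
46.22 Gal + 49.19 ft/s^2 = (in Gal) 1546. Check: 1 Gal = 0.01 m/s^2, so 46.22 Gal = 46.22 * 0.01 = 0.4622 m/s^2. 1 ft/s^2 = 0.3048 m/s^2, so 49.19 ft/s^2 = 49.19 * 0.3048 = 14.993112 m/s^2. Sum: 0.4622 + 14.993112 = 15.455312 m/s^2. 1 Gal = 0.01 m/s^2, so 15.455312 m/s^2 = 15.455312 / 0.01 = 1545.5312 Gal ≈ 1546 Gal (4 s.f.).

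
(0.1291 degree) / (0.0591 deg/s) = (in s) 2.184. Check: 1 degree = 0.017453293 rad, so 0.1291 degree = 0.1291 * 0.017453293 = 0.0022532201 rad. 1 deg/s = 0.017453293 rad/s, so 0.0591 deg/s = 0.0591 * 0.017453293 = 0.0010314896 rad/s. Combine: 0.0022532201 rad / 0.0010314896 rad/s = 2.1844332 s. Result: 2.1844332 s ≈ 2.184 s (4 s.f.).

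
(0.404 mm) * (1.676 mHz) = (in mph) 1 mm = 0.001 m, so 0.404 mm = 0.404 * 0.001 = 0.000404 m. 1 mHz = 0.001 Hz, so 1.676 mHz = 1.676 * 0.001 = 0.001676 Hz. Combine: 0.000404 m * 0.001676 Hz = 6.77104e-07 m/s. 1 mph = 0.44704 m/s, so 6.77104e-07 m/s = 6.77104e-07 / 0.44704 = 1.5146385e-06 mph ≈ 1.515e-06 mph (4 s.f.). Final answer: 1.515e-06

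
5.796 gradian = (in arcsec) 1.878e+04. Check: 1 gradian = 0.015707963 rad, so 5.796 gradian = 5.796 * 0.015707963 = 0.091043355 rad. 1 arcsec = 4.8481368e-06 rad, so 0.091043355 rad = 0.091043355 / 4.8481368e-06 = 18779.04 arcsec ≈ 1.878e+04 arcsec (4 s.f.).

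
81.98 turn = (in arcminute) 1 turn = 6.2831853 rad, so 81.98 turn = 81.98 * 6.2831853 = 515.09553 rad. 1 arcminute = 0.00029088821 rad, so 515.09553 rad = 515.09553 / 0.00029088821 = 1770768 arcminute ≈ 1.771e+06 arcminute (4 s.f.). Final answer: 1.771e+06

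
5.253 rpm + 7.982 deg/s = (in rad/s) 0.6894. Check: 1 rpm = 0.10471976 rad/s, so 5.253 rpm = 5.253 * 0.10471976 = 0.55009287 rad/s. 1 deg/s = 0.017453293 rad/s, so 7.982 deg/s = 7.982 * 0.017453293 = 0.13931218 rad/s. Sum: 0.55009287 + 0.13931218 = 0.68940505 rad/s. Result: 0.68940505 rad/s ≈ 0.6894 rad/s (4 s.f.).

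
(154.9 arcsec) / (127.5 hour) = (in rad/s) 1 arcsec = 4.8481368e-06 rad, so 154.9 arcsec = 154.9 * 4.8481368e-06 = 0.00075097639 rad. 1 hour = 3600 s, so 127.5 hour = 127.5 * 3600 = 459000 s. Combine: 0.00075097639 rad / 459000 s = 1.6361141e-09 rad/s. Result: 1.6361141e-09 rad/s ≈ 1.636e-09 rad/s (4 s.f.). Final answer: 1.636e-09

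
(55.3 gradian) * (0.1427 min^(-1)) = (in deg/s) 0.1184. Check: 1 gradian = 0.015707963 rad, so 55.3 gradian = 55.3 * 0.015707963 = 0.86865037 rad. 1 min^(-1) = 0.016666667 Hz, so 0.1427 min^(-1) = 0.1427 * 0.016666667 = 0.0023783333 Hz. Combine: 0.86865037 rad * 0.0023783333 Hz = 0.0020659401 rad/s. 1 deg/s = 0.017453293 rad/s, so 0.0020659401 rad/s = 0.0020659401 / 0.017453293 = 0.11836965 deg/s ≈ 0.1184 deg/s (4 s.f.).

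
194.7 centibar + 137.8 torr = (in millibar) 1 centibar = 1000 Pa, so 194.7 centibar = 194.7 * 1000 = 194700 Pa. 1 torr = 133.32237 Pa, so 137.8 torr = 137.8 * 133.32237 = 18371.822 Pa. Sum: 194700 + 18371.822 = 213071.82 Pa. 1 millibar = 100 Pa, so 213071.82 Pa = 213071.82 / 100 = 2130.7182 millibar ≈ 2131 millibar (4 s.f.). Final answer: 2131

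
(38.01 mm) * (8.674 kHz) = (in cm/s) 3.297e+04. Check: 1 mm = 0.001 m, so 38.01 mm = 38.01 * 0.001 = 0.03801 m. 1 kHz = 1000 Hz, so 8.674 kHz = 8.674 * 1000 = 8674 Hz. Combine: 0.03801 m * 8674 Hz = 329.69874 m/s. 1 cm/s = 0.01 m/s, so 329.69874 m/s = 329.69874 / 0.01 = 32969.874 cm/s ≈ 3.297e+04 cm/s (4 s.f.).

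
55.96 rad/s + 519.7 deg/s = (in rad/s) 65.03. Check: 55.96 rad/s is already in rad/s. 1 deg/s = 0.017453293 rad/s, so 519.7 deg/s = 519.7 * 0.017453293 = 9.0704761 rad/s. Sum: 55.96 + 9.0704761 = 65.030476 rad/s. Result: 65.030476 rad/s ≈ 65.03 rad/s (4 s.f.).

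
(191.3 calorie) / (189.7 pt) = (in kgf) 1 calorie = 4.184 J, so 191.3 calorie = 191.3 * 4.184 = 800.3992 J. 1 pt = 0.00035277778 m, so 189.7 pt = 189.7 * 0.00035277778 = 0.066921944 m. Combine: 800.3992 J / 0.066921944 m = 11960.19 N. 1 kgf = 9.80665 N, so 11960.19 N = 11960.19 / 9.80665 = 1219.6 kgf ≈ 1220 kgf (4 s.f.). Final answer: 1220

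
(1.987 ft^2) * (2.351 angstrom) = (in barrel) 1 ft^2 = 0.09290304 m^2, so 1.987 ft^2 = 1.987 * 0.09290304 = 0.18459834 m^2. 1 angstrom = 1e-10 m, so 2.351 angstrom = 2.351 * 1e-10 = 2.351e-10 m. Combine: 0.18459834 m^2 * 2.351e-10 m = 4.339907e-11 m^3. 1 barrel = 0.15898729 m^3, so 4.339907e-11 m^3 = 4.339907e-11 / 0.15898729 = 2.7297194e-10 barrel ≈ 2.73e-10 barrel (4 s.f.). Final answer: 2.73e-10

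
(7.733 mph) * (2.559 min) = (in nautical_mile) 0.2866. Check: 1 mph = 0.44704 m/s, so 7.733 mph = 7.733 * 0.44704 = 3.4569603 m/s. 1 min = 60 s, so 2.559 min = 2.559 * 60 = 153.54 s. Combine: 3.4569603 m/s * 153.54 s = 530.78169 m. 1 nautical_mile = 1852 m, so 530.78169 m = 530.78169 / 1852 = 0.28659918 nautical_mile ≈ 0.2866 nautical_mile (4 s.f.).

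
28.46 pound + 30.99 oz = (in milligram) 1.379e+07. Check: 1 pound = 0.45359237 kg, so 28.46 pound = 28.46 * 0.45359237 = 12.909239 kg. 1 oz = 0.028349523 kg, so 30.99 oz = 30.99 * 0.028349523 = 0.87855172 kg. Sum: 12.909239 + 0.87855172 = 13.787791 kg. 1 milligram = 1e-06 kg, so 13.787791 kg = 13.787791 / 1e-06 = 13787791 milligram ≈ 1.379e+07 milligram (4 s.f.).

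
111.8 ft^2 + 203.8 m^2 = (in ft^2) 1 ft^2 = 0.09290304 m^2, so 111.8 ft^2 = 111.8 * 0.09290304 = 10.38656 m^2. 203.8 m^2 is already in m^2. Sum: 10.38656 + 203.8 = 214.18656 m^2. 1 ft^2 = 0.09290304 m^2, so 214.18656 m^2 = 214.18656 / 0.09290304 = 2305.4849 ft^2 ≈ 2305 ft^2 (4 s.f.). Final answer: 2305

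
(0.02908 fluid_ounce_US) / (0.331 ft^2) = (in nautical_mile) 1 fluid_ounce_US = 2.957353e-05 m^3, so 0.02908 fluid_ounce_US = 0.02908 * 2.957353e-05 = 8.5999824e-07 m^3. 1 ft^2 = 0.09290304 m^2, so 0.331 ft^2 = 0.331 * 0.09290304 = 0.030750906 m^2. Combine: 8.5999824e-07 m^3 / 0.030750906 m^2 = 2.7966598e-05 m. 1 nautical_mile = 1852 m, so 2.7966598e-05 m = 2.7966598e-05 / 1852 = 1.5100755e-08 nautical_mile ≈ 1.51e-08 nautical_mile (4 s.f.). Final answer: 1.51e-08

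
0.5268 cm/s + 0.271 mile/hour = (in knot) 0.2457. Check: 1 cm/s = 0.01 m/s, so 0.5268 cm/s = 0.5268 * 0.01 = 0.005268 m/s. 1 mile/hour = 0.44704 m/s, so 0.271 mile/hour = 0.271 * 0.44704 = 0.12114784 m/s. Sum: 0.005268 + 0.12114784 = 0.12641584 m/s. 1 knot = 0.51444444 m/s, so 0.12641584 m/s = 0.12641584 / 0.51444444 = 0.24573273 knot ≈ 0.2457 knot (4 s.f.).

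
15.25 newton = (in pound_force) 15.25 newton = 15.25 N. 1 pound_force = 4.4482216 N, so 15.25 N = 15.25 / 4.4482216 = 3.4283364 pound_force ≈ 3.428 pound_force (4 s.f.). Final answer: 3.428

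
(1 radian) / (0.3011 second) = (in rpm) 1 radian = 1 rad. 0.3011 second = 0.3011 s. Combine: 1 rad / 0.3011 s = 3.3211558 rad/s. 1 rpm = 0.10471976 rad/s, so 3.3211558 rad/s = 3.3211558 / 0.10471976 = 31.714701 rpm ≈ 31.71 rpm (4 s.f.). Final answer: 31.71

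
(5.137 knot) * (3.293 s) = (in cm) 1 knot = 0.51444444 m/s, so 5.137 knot = 5.137 * 0.51444444 = 2.6427011 m/s. 3.293 s is already in s. Combine: 2.6427011 m/s * 3.293 s = 8.7024148 m. 1 cm = 0.01 m, so 8.7024148 m = 8.7024148 / 0.01 = 870.24148 cm ≈ 870.2 cm (4 s.f.). Final answer: 870.2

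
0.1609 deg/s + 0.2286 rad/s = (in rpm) 2.21. Check: 1 deg/s = 0.017453293 rad/s, so 0.1609 deg/s = 0.1609 * 0.017453293 = 0.0028082348 rad/s. 0.2286 rad/s is already in rad/s. Sum: 0.0028082348 + 0.2286 = 0.23140823 rad/s. 1 rpm = 0.10471976 rad/s, so 0.23140823 rad/s = 0.23140823 / 0.10471976 = 2.2097859 rpm ≈ 2.21 rpm (4 s.f.).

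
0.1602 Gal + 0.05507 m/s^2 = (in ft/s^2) 0.1859. Check: 1 Gal = 0.01 m/s^2, so 0.1602 Gal = 0.1602 * 0.01 = 0.001602 m/s^2. 0.05507 m/s^2 is already in m/s^2. Sum: 0.001602 + 0.05507 = 0.056672 m/s^2. 1 ft/s^2 = 0.3048 m/s^2, so 0.056672 m/s^2 = 0.056672 / 0.3048 = 0.18593176 ft/s^2 ≈ 0.1859 ft/s^2 (4 s.f.).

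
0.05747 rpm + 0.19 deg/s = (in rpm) 0.08914. Check: 1 rpm = 0.10471976 rad/s, so 0.05747 rpm = 0.05747 * 0.10471976 = 0.0060182443 rad/s. 1 deg/s = 0.017453293 rad/s, so 0.19 deg/s = 0.19 * 0.017453293 = 0.0033161256 rad/s. Sum: 0.0060182443 + 0.0033161256 = 0.0093343699 rad/s. 1 rpm = 0.10471976 rad/s, so 0.0093343699 rad/s = 0.0093343699 / 0.10471976 = 0.089136667 rpm ≈ 0.08914 rpm (4 s.f.).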